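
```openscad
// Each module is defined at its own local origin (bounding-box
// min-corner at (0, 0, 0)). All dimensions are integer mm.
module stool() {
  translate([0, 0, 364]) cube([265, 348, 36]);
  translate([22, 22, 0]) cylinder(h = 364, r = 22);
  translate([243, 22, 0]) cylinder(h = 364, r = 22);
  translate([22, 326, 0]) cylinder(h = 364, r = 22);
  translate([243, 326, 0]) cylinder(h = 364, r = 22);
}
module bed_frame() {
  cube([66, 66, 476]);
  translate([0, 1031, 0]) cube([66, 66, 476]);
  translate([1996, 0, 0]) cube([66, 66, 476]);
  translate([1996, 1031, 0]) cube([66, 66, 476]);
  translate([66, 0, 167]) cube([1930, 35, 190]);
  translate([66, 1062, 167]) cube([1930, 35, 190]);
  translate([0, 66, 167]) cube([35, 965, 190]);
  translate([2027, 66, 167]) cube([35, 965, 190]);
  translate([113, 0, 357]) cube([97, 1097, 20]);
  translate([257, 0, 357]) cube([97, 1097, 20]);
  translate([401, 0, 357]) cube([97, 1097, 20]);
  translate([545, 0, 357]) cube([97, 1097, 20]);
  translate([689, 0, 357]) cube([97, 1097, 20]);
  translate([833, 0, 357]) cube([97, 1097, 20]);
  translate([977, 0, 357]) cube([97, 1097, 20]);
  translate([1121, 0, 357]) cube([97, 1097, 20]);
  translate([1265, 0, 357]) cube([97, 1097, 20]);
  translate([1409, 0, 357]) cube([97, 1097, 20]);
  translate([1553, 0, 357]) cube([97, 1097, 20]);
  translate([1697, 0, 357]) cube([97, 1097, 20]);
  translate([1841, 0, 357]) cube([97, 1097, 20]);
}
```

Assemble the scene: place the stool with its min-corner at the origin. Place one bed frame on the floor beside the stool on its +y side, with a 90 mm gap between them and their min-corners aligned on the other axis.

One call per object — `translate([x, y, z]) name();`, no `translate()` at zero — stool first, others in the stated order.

stool();
translate([0, 438, 0]) bed_frame();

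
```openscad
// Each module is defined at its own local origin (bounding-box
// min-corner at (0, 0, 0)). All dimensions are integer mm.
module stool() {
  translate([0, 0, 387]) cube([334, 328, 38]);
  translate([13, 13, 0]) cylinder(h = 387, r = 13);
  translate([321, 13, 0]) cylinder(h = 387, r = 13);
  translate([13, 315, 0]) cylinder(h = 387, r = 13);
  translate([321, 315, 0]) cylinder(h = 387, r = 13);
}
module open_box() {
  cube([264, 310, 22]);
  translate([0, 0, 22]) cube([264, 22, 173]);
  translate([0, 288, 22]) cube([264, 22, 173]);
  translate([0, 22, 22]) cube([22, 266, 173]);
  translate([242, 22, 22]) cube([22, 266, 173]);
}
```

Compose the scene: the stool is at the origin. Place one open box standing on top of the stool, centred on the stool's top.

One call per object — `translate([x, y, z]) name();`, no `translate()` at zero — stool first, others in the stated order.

stool();
translate([35, 9, 425]) open_box();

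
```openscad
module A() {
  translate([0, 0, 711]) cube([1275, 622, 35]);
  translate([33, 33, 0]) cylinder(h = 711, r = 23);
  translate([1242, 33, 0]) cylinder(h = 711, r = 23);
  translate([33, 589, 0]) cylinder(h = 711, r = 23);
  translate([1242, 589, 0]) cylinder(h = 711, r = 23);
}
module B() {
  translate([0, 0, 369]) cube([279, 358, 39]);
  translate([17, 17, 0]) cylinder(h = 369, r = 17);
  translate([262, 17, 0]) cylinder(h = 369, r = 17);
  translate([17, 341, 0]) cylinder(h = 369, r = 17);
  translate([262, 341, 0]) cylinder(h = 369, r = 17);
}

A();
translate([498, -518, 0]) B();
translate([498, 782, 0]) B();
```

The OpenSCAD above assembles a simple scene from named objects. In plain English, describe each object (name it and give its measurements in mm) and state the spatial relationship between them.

A is a rectangular dining table. The top is 1275×622×35 mm with its upper surface at z = 746 mm. It stands on four round legs of 46 mm diameter, each leg's bounding box inset 10 mm from the nearest pair of top edges, running from the floor to the underside of the top.

B is a four-legged stool. The seat is a 279×358×39 mm slab whose top surface is at z = 408 mm; four round legs, each 34 mm in diameter, run from the floor (z = 0) to the underside of the seat, each leg's axis is inset half a diameter from the nearest pair of seat edges (so the leg's bounding box is flush with the corner).

Two stools sit around the table at the −y, +y sides.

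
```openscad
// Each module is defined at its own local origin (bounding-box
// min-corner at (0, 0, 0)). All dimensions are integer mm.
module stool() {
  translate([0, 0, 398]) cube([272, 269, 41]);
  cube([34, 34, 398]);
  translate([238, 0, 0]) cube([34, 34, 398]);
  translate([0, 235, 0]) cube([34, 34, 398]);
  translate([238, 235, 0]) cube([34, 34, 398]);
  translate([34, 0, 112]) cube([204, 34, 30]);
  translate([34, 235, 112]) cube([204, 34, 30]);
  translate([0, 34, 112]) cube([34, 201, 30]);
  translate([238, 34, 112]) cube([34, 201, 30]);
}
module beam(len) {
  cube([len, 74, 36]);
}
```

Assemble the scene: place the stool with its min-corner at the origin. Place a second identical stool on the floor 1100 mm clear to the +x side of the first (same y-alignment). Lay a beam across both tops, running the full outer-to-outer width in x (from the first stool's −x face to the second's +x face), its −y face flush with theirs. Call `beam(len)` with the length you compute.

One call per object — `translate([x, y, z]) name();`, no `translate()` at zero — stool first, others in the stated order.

stool();
translate([1372, 0, 0]) stool();
translate([0, 0, 439]) beam(1644);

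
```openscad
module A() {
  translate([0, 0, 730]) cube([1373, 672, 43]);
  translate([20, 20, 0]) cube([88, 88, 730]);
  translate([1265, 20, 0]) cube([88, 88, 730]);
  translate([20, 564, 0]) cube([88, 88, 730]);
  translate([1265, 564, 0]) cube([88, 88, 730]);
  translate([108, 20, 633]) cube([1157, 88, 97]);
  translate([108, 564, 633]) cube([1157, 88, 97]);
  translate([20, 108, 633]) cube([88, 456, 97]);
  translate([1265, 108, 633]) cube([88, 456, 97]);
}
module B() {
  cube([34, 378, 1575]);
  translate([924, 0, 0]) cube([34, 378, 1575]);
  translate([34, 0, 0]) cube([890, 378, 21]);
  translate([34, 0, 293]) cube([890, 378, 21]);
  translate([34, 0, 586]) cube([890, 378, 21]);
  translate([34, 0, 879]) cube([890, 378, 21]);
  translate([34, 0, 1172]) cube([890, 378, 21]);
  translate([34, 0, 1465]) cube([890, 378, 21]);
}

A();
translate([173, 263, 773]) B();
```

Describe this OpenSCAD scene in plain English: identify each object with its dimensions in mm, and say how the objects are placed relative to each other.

A is a table with a 1373×672 mm rectangular top, 43 mm thick, top surface at z = 773 mm, supported by four 88×88 mm square legs, each inset 20 mm from the nearest pair of top edges, running from the floor. Four apron rails, 88 mm thick and 97 mm tall, run between adjacent legs with their top edges flush with the underside of the top and their outer faces flush with the legs' outer faces.

B is an open bookshelf. Two side panels, each 34 mm thick, 378 mm deep and 1575 mm tall, stand 958 mm apart (outside-to-outside). Between them sit 6 shelves, each 21 mm thick and 378 mm deep, spanning the full gap between the sides. The bottom shelf rests on the floor (its underside at z = 0) and the clear gap between one shelf's top and the next shelf's underside is 272 mm.

The bookshelf is on top of the table.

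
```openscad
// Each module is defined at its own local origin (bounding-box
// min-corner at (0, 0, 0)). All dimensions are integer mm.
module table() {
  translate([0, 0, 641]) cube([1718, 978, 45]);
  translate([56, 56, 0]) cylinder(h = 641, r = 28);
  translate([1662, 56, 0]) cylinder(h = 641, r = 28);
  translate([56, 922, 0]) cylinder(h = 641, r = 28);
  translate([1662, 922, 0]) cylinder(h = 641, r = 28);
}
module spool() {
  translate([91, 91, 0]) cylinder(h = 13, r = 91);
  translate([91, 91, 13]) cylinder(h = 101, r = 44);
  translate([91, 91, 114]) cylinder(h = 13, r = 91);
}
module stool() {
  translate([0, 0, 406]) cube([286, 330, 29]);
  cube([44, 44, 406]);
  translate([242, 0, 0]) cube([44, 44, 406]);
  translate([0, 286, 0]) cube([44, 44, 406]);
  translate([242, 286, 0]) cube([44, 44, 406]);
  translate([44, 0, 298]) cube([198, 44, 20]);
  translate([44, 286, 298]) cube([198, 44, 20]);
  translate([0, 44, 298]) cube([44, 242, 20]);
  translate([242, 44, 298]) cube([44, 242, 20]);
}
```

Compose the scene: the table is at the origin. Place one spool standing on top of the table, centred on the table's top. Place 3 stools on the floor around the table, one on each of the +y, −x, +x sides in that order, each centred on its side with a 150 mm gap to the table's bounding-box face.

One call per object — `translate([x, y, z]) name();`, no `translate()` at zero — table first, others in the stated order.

table();
translate([768, 398, 686]) spool();
translate([716, 1128, 0]) stool();
translate([-436, 324, 0]) stool();
translate([1868, 324, 0]) stool();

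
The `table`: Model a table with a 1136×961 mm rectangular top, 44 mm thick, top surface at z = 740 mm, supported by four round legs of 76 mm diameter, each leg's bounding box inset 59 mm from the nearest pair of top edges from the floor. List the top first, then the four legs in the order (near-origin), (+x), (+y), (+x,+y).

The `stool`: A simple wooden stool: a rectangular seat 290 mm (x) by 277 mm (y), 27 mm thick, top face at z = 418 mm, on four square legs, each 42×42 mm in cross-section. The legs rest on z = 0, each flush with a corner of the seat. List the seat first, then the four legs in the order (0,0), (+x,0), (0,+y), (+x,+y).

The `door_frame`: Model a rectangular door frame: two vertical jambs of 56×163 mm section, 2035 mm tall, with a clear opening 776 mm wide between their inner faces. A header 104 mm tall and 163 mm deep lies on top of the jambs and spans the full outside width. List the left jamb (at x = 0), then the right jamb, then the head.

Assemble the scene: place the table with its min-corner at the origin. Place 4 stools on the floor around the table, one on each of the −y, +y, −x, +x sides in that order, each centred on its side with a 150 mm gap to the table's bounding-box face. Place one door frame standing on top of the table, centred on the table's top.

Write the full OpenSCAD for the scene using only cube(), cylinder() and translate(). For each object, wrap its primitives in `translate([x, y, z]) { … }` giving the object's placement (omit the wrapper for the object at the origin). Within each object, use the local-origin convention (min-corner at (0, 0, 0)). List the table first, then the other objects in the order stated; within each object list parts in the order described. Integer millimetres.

translate([0, 0, 696]) cube([1136, 961, 44]);
translate([97, 97, 0]) cylinder(h = 696, r = 38);
translate([1039, 97, 0]) cylinder(h = 696, r = 38);
translate([97, 864, 0]) cylinder(h = 696, r = 38);
translate([1039, 864, 0]) cylinder(h = 696, r = 38);
translate([423, -427, 0]) {
  translate([0, 0, 391]) cube([290, 277, 27]);
  cube([42, 42, 391]);
  translate([248, 0, 0]) cube([42, 42, 391]);
  translate([0, 235, 0]) cube([42, 42, 391]);
  translate([248, 235, 0]) cube([42, 42, 391]);
}
translate([423, 1111, 0]) {
  translate([0, 0, 391]) cube([290, 277, 27]);
  cube([42, 42, 391]);
  translate([248, 0, 0]) cube([42, 42, 391]);
  translate([0, 235, 0]) cube([42, 42, 391]);
  translate([248, 235, 0]) cube([42, 42, 391]);
}
translate([-440, 342, 0]) {
  translate([0, 0, 391]) cube([290, 277, 27]);
  cube([42, 42, 391]);
  translate([248, 0, 0]) cube([42, 42, 391]);
  translate([0, 235, 0]) cube([42, 42, 391]);
  translate([248, 235, 0]) cube([42, 42, 391]);
}
translate([1286, 342, 0]) {
  translate([0, 0, 391]) cube([290, 277, 27]);
  cube([42, 42, 391]);
  translate([248, 0, 0]) cube([42, 42, 391]);
  translate([0, 235, 0]) cube([42, 42, 391]);
  translate([248, 235, 0]) cube([42, 42, 391]);
}
translate([124, 399, 740]) {
  cube([56, 163, 2035]);
  translate([832, 0, 0]) cube([56, 163, 2035]);
  translate([0, 0, 2035]) cube([888, 163, 104]);
}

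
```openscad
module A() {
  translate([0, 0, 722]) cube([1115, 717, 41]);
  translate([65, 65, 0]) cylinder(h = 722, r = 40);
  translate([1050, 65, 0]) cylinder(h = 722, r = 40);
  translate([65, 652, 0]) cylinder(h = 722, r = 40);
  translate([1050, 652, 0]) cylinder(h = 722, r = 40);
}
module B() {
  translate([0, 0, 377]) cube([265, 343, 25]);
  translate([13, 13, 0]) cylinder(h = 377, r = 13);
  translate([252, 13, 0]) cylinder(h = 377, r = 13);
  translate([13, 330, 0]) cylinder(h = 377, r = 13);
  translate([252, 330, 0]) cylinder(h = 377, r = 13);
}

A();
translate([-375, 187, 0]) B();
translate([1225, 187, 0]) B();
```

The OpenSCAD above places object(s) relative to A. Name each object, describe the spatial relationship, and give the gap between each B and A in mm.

Each stool's nearest face is 110 mm from the table's bounding box.

A is a table. B is a stool. Two stools sit around the table at the −x, +x sides. The gap between each stool and the table is 110 mm.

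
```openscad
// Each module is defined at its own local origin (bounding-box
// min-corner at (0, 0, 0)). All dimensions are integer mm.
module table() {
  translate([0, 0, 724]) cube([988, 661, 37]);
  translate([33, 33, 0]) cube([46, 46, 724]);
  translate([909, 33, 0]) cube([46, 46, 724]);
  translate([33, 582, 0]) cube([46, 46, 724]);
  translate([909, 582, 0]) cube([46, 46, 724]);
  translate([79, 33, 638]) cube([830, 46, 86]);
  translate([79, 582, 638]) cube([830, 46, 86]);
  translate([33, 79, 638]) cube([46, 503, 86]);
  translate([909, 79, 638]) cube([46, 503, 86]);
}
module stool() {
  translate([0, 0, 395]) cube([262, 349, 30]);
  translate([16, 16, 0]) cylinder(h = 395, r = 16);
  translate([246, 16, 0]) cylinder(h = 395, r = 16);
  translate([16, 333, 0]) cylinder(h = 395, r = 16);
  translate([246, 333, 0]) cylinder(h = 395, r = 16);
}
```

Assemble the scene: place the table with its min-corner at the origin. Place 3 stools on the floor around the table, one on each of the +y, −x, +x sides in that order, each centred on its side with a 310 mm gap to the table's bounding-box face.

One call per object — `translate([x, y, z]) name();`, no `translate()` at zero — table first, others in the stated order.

table();
translate([363, 971, 0]) stool();
translate([-572, 156, 0]) stool();
translate([1298, 156, 0]) stool();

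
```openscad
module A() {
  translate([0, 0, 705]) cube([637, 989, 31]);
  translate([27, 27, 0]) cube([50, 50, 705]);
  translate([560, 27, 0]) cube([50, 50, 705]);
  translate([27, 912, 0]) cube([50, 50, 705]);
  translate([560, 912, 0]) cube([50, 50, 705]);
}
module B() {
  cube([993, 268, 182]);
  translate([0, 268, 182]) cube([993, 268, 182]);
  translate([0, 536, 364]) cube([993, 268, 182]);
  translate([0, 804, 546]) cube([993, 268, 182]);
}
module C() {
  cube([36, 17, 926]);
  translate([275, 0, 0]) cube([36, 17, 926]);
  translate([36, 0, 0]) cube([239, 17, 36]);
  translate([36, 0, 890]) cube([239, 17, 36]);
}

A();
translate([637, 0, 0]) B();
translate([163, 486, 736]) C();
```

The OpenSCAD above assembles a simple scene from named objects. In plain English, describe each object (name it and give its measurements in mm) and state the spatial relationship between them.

A is a rectangular dining table. The top is 637×989×31 mm with its upper surface at z = 736 mm. It stands on four 50×50 mm square legs, each inset 27 mm from the nearest pair of top edges, running from the floor to the underside of the top.

B is a straight staircase of 4 solid steps. Each step is 993 mm wide (x), 268 mm deep (y, the going) and 182 mm tall (the rise). The first step rests on the floor; each subsequent step sits one going further in +y and one rise higher in +z, directly behind and above the previous step with no overlap.

C is a picture frame with a 239×854 mm rectangular opening (x by z) and a uniform 36 mm border on every side. Frame depth is 17 mm along y. It is built from two vertical stiles running the full outside height and two horizontal rails spanning the gap between the stiles.

The staircase is against the table's +x side, with their −y faces flush. The picture frame is on top of the table, centred.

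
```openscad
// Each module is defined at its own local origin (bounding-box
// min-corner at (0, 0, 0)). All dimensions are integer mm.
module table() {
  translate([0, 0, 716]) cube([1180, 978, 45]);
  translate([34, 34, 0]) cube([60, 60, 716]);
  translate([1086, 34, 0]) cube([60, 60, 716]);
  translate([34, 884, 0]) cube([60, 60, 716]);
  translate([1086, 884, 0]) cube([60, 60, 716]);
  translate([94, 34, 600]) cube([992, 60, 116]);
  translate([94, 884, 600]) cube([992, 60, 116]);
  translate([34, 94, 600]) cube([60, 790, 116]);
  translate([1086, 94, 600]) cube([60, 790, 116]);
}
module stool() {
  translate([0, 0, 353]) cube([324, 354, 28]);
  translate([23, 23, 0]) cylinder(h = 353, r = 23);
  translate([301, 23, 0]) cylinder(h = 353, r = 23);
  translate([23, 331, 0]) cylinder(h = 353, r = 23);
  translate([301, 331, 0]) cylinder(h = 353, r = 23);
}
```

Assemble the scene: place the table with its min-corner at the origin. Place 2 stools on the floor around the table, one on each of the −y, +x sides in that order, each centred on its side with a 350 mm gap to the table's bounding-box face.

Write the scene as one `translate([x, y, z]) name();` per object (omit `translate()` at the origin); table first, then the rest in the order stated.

table();
translate([428, -704, 0]) stool();
translate([1530, 312, 0]) stool();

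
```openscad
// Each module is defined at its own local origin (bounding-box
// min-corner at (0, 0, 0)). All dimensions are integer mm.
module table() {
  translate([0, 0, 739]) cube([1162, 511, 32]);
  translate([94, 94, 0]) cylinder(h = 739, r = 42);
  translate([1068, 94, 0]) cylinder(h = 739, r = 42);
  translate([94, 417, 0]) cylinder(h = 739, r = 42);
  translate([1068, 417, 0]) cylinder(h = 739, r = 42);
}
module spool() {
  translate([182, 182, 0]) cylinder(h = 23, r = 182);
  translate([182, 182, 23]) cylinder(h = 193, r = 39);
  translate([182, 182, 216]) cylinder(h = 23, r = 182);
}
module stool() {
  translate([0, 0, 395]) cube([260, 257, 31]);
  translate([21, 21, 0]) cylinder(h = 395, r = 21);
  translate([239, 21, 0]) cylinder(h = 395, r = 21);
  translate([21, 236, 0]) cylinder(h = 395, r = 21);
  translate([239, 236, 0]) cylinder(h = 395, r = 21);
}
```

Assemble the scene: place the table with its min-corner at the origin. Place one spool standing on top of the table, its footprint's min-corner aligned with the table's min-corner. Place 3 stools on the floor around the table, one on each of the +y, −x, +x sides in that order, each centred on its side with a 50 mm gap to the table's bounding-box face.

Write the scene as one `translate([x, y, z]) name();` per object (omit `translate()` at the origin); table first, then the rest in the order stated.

table();
translate([0, 0, 771]) spool();
translate([451, 561, 0]) stool();
translate([-310, 127, 0]) stool();
translate([1212, 127, 0]) stool();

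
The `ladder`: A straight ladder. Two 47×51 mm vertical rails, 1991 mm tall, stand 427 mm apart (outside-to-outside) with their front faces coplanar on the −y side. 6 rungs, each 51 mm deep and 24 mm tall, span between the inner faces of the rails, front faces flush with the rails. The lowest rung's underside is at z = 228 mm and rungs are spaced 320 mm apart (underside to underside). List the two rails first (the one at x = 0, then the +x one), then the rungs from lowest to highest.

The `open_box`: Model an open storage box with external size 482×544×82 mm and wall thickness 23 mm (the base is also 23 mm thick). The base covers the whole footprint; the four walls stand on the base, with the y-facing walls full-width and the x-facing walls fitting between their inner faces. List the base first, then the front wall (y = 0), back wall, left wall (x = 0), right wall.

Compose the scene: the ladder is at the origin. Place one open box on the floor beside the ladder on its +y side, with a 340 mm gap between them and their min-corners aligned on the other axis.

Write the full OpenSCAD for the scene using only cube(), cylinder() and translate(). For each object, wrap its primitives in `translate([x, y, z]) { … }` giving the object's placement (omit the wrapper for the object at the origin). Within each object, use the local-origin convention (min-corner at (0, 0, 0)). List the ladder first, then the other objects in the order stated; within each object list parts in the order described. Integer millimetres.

cube([47, 51, 1991]);
translate([380, 0, 0]) cube([47, 51, 1991]);
translate([47, 0, 228]) cube([333, 51, 24]);
translate([47, 0, 548]) cube([333, 51, 24]);
translate([47, 0, 868]) cube([333, 51, 24]);
translate([47, 0, 1188]) cube([333, 51, 24]);
translate([47, 0, 1508]) cube([333, 51, 24]);
translate([47, 0, 1828]) cube([333, 51, 24]);
translate([0, 391, 0]) {
  cube([482, 544, 23]);
  translate([0, 0, 23]) cube([482, 23, 59]);
  translate([0, 521, 23]) cube([482, 23, 59]);
  translate([0, 23, 23]) cube([23, 498, 59]);
  translate([459, 23, 23]) cube([23, 498, 59]);
}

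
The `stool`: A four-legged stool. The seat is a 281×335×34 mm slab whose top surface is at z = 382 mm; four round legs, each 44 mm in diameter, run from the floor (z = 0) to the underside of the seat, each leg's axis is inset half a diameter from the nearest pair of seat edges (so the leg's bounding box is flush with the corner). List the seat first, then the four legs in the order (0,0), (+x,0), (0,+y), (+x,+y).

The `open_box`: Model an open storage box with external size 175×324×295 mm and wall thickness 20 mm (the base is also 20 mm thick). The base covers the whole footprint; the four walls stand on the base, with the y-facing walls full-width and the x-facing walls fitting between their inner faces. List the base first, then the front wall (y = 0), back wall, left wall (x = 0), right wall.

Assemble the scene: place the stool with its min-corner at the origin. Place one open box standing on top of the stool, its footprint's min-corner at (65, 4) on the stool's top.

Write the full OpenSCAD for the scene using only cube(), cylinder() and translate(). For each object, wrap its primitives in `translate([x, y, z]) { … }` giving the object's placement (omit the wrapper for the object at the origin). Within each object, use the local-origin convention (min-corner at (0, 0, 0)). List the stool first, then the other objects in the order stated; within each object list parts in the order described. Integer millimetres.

translate([0, 0, 348]) cube([281, 335, 34]);
translate([22, 22, 0]) cylinder(h = 348, r = 22);
translate([259, 22, 0]) cylinder(h = 348, r = 22);
translate([22, 313, 0]) cylinder(h = 348, r = 22);
translate([259, 313, 0]) cylinder(h = 348, r = 22);
translate([65, 4, 382]) {
  cube([175, 324, 20]);
  translate([0, 0, 20]) cube([175, 20, 275]);
  translate([0, 304, 20]) cube([175, 20, 275]);
  translate([0, 20, 20]) cube([20, 284, 275]);
  translate([155, 20, 20]) cube([20, 284, 275]);
}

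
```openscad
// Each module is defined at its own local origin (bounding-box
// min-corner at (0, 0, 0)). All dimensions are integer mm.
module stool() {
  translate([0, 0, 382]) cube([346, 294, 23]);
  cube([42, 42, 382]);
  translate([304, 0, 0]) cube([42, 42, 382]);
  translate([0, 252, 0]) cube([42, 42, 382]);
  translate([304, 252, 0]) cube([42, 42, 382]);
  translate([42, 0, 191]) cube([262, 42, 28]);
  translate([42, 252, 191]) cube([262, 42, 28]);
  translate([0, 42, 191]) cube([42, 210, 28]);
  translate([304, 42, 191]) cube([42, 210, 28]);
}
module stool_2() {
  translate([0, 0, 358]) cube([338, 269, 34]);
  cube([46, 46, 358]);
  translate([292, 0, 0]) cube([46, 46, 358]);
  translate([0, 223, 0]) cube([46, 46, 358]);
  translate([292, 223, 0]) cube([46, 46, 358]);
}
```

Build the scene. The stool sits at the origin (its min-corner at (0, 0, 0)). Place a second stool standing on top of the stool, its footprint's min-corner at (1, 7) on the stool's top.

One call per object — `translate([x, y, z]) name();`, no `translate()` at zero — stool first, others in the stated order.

stool();
translate([1, 7, 405]) stool_2();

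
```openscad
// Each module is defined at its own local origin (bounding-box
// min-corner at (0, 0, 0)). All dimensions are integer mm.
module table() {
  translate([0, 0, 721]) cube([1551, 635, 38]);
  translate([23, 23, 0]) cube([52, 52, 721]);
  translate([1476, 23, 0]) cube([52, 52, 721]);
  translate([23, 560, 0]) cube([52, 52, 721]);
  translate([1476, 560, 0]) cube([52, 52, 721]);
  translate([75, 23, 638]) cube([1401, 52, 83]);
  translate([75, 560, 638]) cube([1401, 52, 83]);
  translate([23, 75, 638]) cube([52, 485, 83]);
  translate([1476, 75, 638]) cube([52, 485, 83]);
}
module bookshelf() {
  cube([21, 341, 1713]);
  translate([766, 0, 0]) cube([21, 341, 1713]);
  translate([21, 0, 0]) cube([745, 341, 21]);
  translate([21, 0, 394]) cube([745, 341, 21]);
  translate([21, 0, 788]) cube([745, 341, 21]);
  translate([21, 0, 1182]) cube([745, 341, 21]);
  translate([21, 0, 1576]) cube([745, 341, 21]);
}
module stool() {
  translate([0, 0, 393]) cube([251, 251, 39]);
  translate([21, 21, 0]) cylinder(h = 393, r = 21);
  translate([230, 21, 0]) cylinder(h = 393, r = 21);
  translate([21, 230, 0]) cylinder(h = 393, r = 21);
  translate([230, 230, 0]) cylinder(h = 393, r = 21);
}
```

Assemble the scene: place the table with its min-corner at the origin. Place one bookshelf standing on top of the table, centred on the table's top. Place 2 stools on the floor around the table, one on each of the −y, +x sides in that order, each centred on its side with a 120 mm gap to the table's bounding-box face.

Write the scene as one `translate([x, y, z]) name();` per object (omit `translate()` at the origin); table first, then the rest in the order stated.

table();
translate([382, 147, 759]) bookshelf();
translate([650, -371, 0]) stool();
translate([1671, 192, 0]) stool();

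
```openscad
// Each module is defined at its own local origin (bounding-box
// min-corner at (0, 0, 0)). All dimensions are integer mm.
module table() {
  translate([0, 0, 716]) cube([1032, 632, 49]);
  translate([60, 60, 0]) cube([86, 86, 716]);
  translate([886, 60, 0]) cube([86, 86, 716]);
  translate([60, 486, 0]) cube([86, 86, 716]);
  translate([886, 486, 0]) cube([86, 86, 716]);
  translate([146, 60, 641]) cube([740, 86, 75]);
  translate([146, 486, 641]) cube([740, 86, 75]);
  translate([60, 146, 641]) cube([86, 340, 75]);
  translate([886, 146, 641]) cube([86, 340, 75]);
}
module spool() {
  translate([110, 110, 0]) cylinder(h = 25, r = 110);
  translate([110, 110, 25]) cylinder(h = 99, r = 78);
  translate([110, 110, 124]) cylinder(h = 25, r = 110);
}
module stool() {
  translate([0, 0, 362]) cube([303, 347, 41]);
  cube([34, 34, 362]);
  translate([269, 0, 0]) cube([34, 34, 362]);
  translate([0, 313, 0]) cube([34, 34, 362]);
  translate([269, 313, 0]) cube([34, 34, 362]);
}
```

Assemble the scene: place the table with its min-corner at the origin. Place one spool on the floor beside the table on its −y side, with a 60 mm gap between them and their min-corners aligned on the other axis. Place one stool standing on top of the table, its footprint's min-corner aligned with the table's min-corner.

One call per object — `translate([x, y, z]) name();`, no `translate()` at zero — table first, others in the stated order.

table();
translate([0, -280, 0]) spool();
translate([0, 0, 765]) stool();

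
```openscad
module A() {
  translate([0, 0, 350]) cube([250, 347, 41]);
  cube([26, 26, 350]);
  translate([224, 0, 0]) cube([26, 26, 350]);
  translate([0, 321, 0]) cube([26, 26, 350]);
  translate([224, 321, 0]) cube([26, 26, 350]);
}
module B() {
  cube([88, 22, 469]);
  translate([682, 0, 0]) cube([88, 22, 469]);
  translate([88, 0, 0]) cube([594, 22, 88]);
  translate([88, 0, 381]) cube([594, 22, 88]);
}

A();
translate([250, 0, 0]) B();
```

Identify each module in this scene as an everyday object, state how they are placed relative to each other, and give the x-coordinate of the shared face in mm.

A is a stool. B is a picture frame. The picture frame is against the stool's +x side, with their −y faces flush. The x-coordinate of the shared face is 250 mm.

The stool's +x face and the picture frame's −x face are both at x = 250 mm.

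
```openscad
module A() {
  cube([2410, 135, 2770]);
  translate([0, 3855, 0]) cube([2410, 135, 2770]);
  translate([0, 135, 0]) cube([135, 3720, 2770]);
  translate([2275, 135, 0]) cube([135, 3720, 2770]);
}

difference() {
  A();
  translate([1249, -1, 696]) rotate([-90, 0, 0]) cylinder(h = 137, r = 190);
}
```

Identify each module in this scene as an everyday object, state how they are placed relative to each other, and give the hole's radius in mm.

The subtracted cylinder has r = 190 mm.

A is a house frame. The house frame has a circular hole through its front wall. The hole's radius is 190 mm.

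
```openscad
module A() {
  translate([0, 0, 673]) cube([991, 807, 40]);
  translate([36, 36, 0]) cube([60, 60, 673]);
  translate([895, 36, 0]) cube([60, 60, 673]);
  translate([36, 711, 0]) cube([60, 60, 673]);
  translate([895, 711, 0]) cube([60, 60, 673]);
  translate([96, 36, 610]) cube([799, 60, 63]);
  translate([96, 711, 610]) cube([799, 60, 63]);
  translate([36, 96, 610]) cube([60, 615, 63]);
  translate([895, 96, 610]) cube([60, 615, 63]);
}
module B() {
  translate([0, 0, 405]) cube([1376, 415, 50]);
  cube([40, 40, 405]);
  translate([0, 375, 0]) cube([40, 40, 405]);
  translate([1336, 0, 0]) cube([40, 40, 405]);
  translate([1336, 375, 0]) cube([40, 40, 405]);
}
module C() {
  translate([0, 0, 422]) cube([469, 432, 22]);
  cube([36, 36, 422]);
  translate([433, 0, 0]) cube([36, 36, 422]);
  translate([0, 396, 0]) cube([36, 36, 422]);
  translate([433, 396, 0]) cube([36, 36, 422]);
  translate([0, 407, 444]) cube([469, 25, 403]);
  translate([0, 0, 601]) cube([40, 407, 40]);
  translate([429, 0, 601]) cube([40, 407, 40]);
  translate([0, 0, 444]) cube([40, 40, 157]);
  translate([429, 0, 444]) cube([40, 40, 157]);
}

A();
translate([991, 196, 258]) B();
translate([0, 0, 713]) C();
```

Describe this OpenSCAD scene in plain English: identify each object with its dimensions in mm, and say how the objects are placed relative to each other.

A is a rectangular dining table. The top is 991×807×40 mm with its upper surface at z = 713 mm. It stands on four 60×60 mm square legs, each inset 36 mm from the nearest pair of top edges, running from the floor to the underside of the top. Four apron rails, 60 mm thick and 63 mm tall, run between adjacent legs with their top edges flush with the underside of the top and their outer faces flush with the legs' outer faces.

B is a bench: a 1376×415 mm seat slab, 50 mm thick, top at z = 455 mm, on four 40×40 mm square legs flush with the seat corners and standing on z = 0.

C is a chair: 469×432 mm seat, 22 mm thick, top at z = 444 mm, on four 36 mm square corner legs flush with the seat edges. A 25 mm thick backrest slab spans the full seat width, extending 403 mm above the seat top, its back face flush with the seat's +y edge. Two armrests of 40×40 mm section run along each side from the seat's front edge to the front of the backrest, top faces 197 mm above the seat top and outer faces flush with the seat's x-edges; a 40×40 mm post under the front of each armrest stands on the seat at the front corner.

The bench is beside the table with their tops flush at z = 713. The chair is on top of the table.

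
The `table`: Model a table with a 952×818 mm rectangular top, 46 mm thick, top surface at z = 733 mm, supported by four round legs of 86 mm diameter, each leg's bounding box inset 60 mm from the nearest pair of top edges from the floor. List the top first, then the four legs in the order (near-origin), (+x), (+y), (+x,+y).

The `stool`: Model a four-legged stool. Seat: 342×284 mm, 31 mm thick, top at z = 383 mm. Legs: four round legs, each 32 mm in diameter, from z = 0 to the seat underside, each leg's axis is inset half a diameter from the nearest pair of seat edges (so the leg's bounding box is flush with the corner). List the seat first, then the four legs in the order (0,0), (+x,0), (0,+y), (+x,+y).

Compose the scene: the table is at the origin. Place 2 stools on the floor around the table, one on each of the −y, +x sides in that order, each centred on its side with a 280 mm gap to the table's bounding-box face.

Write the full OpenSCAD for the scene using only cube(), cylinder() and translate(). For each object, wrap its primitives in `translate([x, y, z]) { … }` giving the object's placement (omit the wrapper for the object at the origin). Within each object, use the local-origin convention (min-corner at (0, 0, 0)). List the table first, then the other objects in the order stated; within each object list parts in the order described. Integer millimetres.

translate([0, 0, 687]) cube([952, 818, 46]);
translate([103, 103, 0]) cylinder(h = 687, r = 43);
translate([849, 103, 0]) cylinder(h = 687, r = 43);
translate([103, 715, 0]) cylinder(h = 687, r = 43);
translate([849, 715, 0]) cylinder(h = 687, r = 43);
translate([305, -564, 0]) {
  translate([0, 0, 352]) cube([342, 284, 31]);
  translate([16, 16, 0]) cylinder(h = 352, r = 16);
  translate([326, 16, 0]) cylinder(h = 352, r = 16);
  translate([16, 268, 0]) cylinder(h = 352, r = 16);
  translate([326, 268, 0]) cylinder(h = 352, r = 16);
}
translate([1232, 267, 0]) {
  translate([0, 0, 352]) cube([342, 284, 31]);
  translate([16, 16, 0]) cylinder(h = 352, r = 16);
  translate([326, 16, 0]) cylinder(h = 352, r = 16);
  translate([16, 268, 0]) cylinder(h = 352, r = 16);
  translate([326, 268, 0]) cylinder(h = 352, r = 16);
}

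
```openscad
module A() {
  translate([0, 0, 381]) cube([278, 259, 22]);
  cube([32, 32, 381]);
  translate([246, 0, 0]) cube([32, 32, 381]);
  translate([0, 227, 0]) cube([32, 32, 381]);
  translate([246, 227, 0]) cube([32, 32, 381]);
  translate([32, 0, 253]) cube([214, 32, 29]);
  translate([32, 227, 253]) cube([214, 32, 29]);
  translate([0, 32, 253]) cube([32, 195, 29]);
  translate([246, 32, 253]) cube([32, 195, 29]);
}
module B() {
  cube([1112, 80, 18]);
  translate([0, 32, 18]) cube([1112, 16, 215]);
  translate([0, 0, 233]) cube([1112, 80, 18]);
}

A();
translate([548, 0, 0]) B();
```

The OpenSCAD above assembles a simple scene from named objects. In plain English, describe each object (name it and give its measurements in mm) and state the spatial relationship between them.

A is a four-legged stool. The seat is a 278×259×22 mm slab whose top surface is at z = 403 mm; four square legs, each 32×32 mm in cross-section, run from the floor (z = 0) to the underside of the seat, each flush with a corner of the seat. Four stretchers, 32 mm wide and 29 mm tall, connect adjacent legs with their undersides at z = 253 mm, each running between the inner faces of the legs it joins and aligned with the legs' outer faces on the other axis.

B is an I-beam lying along x, 1112 mm long. Overall section height 251 mm. Two flanges 80 mm wide (y) and 18 mm thick, one on the floor and one at the top; a web 16 mm thick runs between them, centred on the flange width.

The I-beam is on the floor beside the stool on its +x side.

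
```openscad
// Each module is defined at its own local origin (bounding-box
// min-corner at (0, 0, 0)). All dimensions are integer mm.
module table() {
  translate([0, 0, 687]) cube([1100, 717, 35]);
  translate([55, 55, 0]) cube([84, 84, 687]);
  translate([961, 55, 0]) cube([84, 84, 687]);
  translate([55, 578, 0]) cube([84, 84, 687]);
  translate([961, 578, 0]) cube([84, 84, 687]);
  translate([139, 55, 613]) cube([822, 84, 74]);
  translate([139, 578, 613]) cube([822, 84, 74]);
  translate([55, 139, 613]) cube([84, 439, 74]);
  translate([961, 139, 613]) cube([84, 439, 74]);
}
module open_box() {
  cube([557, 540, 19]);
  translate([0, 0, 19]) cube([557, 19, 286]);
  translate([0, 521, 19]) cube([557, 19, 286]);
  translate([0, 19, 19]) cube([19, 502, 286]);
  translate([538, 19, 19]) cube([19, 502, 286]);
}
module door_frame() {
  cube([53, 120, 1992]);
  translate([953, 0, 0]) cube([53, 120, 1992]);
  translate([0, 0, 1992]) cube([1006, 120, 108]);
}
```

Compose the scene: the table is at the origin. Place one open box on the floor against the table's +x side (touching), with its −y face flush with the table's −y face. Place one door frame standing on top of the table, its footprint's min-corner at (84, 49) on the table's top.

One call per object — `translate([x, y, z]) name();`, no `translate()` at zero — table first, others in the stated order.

table();
translate([1100, 0, 0]) open_box();
translate([84, 49, 722]) door_frame();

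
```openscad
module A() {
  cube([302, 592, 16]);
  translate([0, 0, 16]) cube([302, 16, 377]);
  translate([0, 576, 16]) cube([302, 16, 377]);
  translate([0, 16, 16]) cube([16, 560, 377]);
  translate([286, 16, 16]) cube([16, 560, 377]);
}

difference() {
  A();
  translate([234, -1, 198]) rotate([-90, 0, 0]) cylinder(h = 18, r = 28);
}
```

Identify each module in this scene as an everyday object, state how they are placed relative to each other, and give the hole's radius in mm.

The subtracted cylinder has r = 28 mm.

A is an open box. The open box has a circular hole through its front wall. The hole's radius is 28 mm.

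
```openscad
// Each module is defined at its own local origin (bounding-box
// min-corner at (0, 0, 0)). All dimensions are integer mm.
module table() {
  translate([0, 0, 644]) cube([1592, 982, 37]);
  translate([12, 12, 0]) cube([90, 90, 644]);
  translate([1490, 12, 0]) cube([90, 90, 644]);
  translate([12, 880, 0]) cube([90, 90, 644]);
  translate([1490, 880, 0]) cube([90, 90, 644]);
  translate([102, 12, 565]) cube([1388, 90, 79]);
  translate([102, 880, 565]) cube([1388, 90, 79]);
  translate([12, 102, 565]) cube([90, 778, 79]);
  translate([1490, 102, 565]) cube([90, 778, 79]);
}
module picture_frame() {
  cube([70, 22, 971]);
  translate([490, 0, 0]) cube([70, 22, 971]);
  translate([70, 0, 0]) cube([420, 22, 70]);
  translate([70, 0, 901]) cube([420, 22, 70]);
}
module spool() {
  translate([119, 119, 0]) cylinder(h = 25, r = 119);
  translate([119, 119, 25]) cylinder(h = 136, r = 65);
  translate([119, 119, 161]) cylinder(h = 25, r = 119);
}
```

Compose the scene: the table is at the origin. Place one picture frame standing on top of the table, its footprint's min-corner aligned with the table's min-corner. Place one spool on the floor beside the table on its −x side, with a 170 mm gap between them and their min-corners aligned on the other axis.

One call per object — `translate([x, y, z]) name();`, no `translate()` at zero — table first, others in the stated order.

table();
translate([0, 0, 681]) picture_frame();
translate([-408, 0, 0]) spool();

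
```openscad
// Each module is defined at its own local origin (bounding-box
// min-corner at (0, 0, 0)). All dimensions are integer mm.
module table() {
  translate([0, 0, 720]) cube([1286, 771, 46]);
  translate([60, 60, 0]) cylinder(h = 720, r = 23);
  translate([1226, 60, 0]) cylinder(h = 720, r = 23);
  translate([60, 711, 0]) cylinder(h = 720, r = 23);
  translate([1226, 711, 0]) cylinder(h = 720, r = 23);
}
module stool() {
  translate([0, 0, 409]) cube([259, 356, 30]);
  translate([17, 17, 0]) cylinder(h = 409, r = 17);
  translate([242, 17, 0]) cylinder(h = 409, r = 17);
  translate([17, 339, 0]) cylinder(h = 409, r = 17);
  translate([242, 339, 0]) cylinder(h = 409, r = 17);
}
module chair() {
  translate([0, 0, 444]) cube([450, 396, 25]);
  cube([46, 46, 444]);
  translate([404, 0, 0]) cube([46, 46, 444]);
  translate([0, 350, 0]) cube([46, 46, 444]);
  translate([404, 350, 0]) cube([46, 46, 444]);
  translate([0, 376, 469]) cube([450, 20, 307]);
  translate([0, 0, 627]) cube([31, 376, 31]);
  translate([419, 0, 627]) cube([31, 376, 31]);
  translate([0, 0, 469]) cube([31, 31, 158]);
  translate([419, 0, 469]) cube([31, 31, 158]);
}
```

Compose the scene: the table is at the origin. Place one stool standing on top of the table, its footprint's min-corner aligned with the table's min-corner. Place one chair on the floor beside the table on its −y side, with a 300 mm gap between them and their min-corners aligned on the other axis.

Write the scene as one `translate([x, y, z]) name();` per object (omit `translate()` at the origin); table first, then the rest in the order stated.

table();
translate([0, 0, 766]) stool();
translate([0, -696, 0]) chair();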